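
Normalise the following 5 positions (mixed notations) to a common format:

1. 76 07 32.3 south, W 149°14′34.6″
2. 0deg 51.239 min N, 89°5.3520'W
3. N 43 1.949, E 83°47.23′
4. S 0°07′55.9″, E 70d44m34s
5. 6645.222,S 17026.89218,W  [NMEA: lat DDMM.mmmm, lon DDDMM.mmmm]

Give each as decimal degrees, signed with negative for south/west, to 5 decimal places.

1. -76.12564, -149.24294
2. 0.85398, -89.08920
3. 43.03248, 83.78717
4. -0.13219, 70.74278
5. -66.75370, -170.44820

Point 1:
  Lat: 76 + 7/60 + 32.3/3600 = 76.125639
  S ⇒ negate
  Lon: 14′ + 34.6″ = 14.57667′; 149 + 14.57667/60 = 149.242944
  W → negative
Point 2:
  Latitude: 51.239′ = 0.853983°; total 0.853983
  N ⇒ keep positive
  λ: 5.352′ = 0.089200°; total 89.089200
  W → negative
Point 3:
  Latitude: 1.949′ = 0.032483°; total 43.032483
  N → positive
  λ: 47.23′ = 0.787167°; total 83.787167
  E ⇒ keep positive
Point 4:
  Latitude: 0 + 7/60 + 55.9/3600 = 0.132194
  S → negative
  Longitude: 70 + 44/60 + 34/3600 = 70.742778
  E ⇒ keep positive
Point 5:
  φ: split at 2 digits → 66° and 45.222′; 66 + 45.222/60 = 66.753700
  hemisphere S, so the sign is −
  Longitude: split at 3 digits → 170° and 26.89218′; 170 + 26.89218/60 = 170.448203
  W ⇒ negate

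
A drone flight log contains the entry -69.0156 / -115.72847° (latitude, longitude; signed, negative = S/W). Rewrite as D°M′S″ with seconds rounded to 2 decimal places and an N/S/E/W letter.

Latitude is negative → S; |value| = 69.015600
Latitude: whole degrees 69; 0.93600′ → 0′ and 56.1600″
Longitude is negative → W; |value| = 115.728470
λ: 0.728470° → 43.70820′; 0.70820 × 60 = 42.4920″

69°00′56.16″ S, 115°43′42.49″ W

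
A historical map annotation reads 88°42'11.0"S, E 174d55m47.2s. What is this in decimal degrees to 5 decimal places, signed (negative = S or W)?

-88.70306, 174.92978

Lat: 88° + 42/60 + 11/3600 = 88 + 0.700000 + 0.003056 = 88.703056
S ⇒ negate
Longitude: 174° + 55/60 + 47.2/3600 = 174 + 0.916667 + 0.013111 = 174.929778
E ⇒ keep positive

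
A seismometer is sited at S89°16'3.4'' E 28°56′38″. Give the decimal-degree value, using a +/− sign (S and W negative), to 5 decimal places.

-89.26761, 28.94389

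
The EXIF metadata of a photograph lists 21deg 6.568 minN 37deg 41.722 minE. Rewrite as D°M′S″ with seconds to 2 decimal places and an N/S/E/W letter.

φ: 6.56800′ → 6′ and 0.56800 × 60 = 34.0800″
λ: fractional minutes 0.72200 × 60 = 43.3200″

21°06′34.08″ N, 37°41′43.32″ E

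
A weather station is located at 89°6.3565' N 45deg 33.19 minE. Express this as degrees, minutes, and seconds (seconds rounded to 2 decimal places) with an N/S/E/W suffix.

φ: 6.35650′ → 6′ and 0.35650 × 60 = 21.3900″
Lon: fractional minutes 0.19000 × 60 = 11.4000″

89°06′21.39″ N, 45°33′11.40″ E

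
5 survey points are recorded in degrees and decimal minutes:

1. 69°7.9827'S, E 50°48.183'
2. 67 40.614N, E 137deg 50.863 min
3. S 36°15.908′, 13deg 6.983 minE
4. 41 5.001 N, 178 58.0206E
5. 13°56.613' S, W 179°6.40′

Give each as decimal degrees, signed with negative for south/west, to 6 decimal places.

Point 1:
  Latitude: 69 + 7.9827/60 = 69.1330450
  S → negative
  Lon: 50 + 48.183/60 = 50.8030500
  E → positive
Point 2:
  φ: 40.614′ = 0.676900°; total 67.6769000
  N ⇒ keep positive
  Longitude: 50.863′ = 0.847717°; total 137.8477167
  E ⇒ keep positive
Point 3:
  Latitude: 15.908′ = 0.265133°; total 36.2651333
  S → negative
  Longitude: 13 + 6.983/60 = 13.1163833
  E → positive
Point 4:
  Latitude: 41 + 5.001/60 = 41.0833500
  N → positive
  λ: 58.0206′ = 0.967010°; total 178.9670100
  E ⇒ keep positive
Point 5:
  Lat: 56.613′ = 0.943550°; total 13.9435500
  hemisphere S, so the sign is −
  λ: 6.4′ = 0.106667°; total 179.1066667
  hemisphere W, so the sign is −

1. -69.133045, 50.803050
2. 67.676900, 137.847717
3. -36.265133, 13.116383
4. 41.083350, 178.967010
5. -13.943550, -179.106667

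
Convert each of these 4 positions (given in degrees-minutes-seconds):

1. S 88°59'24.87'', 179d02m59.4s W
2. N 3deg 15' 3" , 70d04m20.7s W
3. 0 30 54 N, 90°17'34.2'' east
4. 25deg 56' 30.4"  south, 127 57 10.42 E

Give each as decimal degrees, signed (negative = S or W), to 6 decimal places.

1. -88.990242, -179.049833
2. 3.250833, -70.072417
3. 0.515000, 90.292833
4. -25.941778, 127.952894

Point 1:
  Lat: 88 + 59/60 + 24.87/3600 = 88.9902417
  S ⇒ negate
  Longitude: 179° + 2/60 + 59.4/3600 = 179 + 0.033333 + 0.016500 = 179.0498333
  W → negative
Point 2:
  Latitude: 3° + 15/60 + 3/3600 = 3 + 0.250000 + 0.000833 = 3.2508333
  N → positive
  λ: 70 + 4/60 + 20.7/3600 = 70.0724167
  hemisphere W, so the sign is −
Point 3:
  φ: 0° + 30/60 + 54/3600 = 0 + 0.500000 + 0.015000 = 0.5150000
  N → positive
  Longitude: 90° + 17/60 + 34.2/3600 = 90 + 0.283333 + 0.009500 = 90.2928333
  E → positive
Point 4:
  φ: 56′ + 30.4″ = 56.50667′; 25 + 56.50667/60 = 25.9417778
  hemisphere S, so the sign is −
  Longitude: 57′ + 10.42″ = 57.17367′; 127 + 57.17367/60 = 127.9528944
  E ⇒ keep positive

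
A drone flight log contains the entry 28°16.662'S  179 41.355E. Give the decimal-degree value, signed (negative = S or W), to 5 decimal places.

-28.27770, 179.68925

Latitude: 16.662′ = 0.277700°; total 28.277700
S ⇒ negate
Longitude: 41.355′ = 0.689250°; total 179.689250
E → positive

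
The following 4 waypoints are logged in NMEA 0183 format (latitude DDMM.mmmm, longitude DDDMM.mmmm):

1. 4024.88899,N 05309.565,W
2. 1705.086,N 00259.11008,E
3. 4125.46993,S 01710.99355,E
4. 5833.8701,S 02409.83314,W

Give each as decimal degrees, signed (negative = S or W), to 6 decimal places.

Point 1:
  Lat: split at 2 digits → 40° and 24.88899′; 40 + 24.88899/60 = 40.4148165
  N ⇒ keep positive
  Lon: degrees = first 3 digits = 53, minutes = 9.565; 53 + 9.565/60 = 53.1594167
  hemisphere W, so the sign is −
Point 2:
  Latitude: split at 2 digits → 17° and 5.086′; 17 + 5.086/60 = 17.0847667
  N → positive
  Lon: split at 3 digits → 002° and 59.11008′; 2 + 59.11008/60 = 2.9851680
  E ⇒ keep positive
Point 3:
  Lat: split at 2 digits → 41° and 25.46993′; 41 + 25.46993/60 = 41.4244988
  S ⇒ negate
  λ: degrees = first 3 digits = 17, minutes = 10.99355; 17 + 10.99355/60 = 17.1832258
  E → positive
Point 4:
  Lat: degrees = first 2 digits = 58, minutes = 33.8701; 58 + 33.8701/60 = 58.5645017
  S → negative
  Lon: degrees = first 3 digits = 24, minutes = 9.83314; 24 + 9.83314/60 = 24.1638857
  hemisphere W, so the sign is −

1. 40.414817, -53.159417
2. 17.084767, 2.985168
3. -41.424499, 17.183226
4. -58.564502, -24.163886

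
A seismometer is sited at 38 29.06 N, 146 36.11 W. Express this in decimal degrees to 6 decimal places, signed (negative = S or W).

Lat: 29.06′ = 0.484333°; total 38.4843333
N ⇒ keep positive
λ: 146 + 36.11/60 = 146.6018333
hemisphere W, so the sign is −

38.484333, -146.601833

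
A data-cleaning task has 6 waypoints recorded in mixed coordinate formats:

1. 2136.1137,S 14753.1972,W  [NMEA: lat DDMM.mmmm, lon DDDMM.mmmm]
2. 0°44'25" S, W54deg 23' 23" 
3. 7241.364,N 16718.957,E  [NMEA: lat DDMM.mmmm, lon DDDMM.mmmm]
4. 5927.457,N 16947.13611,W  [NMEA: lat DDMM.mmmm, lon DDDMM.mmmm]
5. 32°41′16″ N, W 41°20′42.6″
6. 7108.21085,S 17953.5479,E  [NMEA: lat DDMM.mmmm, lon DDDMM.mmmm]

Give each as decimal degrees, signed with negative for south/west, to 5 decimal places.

Point 1:
  Latitude: degrees = first 2 digits = 21, minutes = 36.1137; 21 + 36.1137/60 = 21.601895
  S → negative
  Lon: split at 3 digits → 147° and 53.1972′; 147 + 53.1972/60 = 147.886620
  W → negative
Point 2:
  Lat: 0° + 44/60 + 25/3600 = 0 + 0.733333 + 0.006944 = 0.740278
  S ⇒ negate
  Lon: 54° + 23/60 + 23/3600 = 54 + 0.383333 + 0.006389 = 54.389722
  W → negative
Point 3:
  φ: degrees = first 2 digits = 72, minutes = 41.364; 72 + 41.364/60 = 72.689400
  N → positive
  Lon: split at 3 digits → 167° and 18.957′; 167 + 18.957/60 = 167.315950
  E ⇒ keep positive
Point 4:
  Latitude: split at 2 digits → 59° and 27.457′; 59 + 27.457/60 = 59.457617
  N ⇒ keep positive
  Longitude: degrees = first 3 digits = 169, minutes = 47.13611; 169 + 47.13611/60 = 169.785602
  W → negative
Point 5:
  Latitude: 32 + 41/60 + 16/3600 = 32.687778
  N → positive
  Longitude: 41 + 20/60 + 42.6/3600 = 41.345167
  W ⇒ negate
Point 6:
  Latitude: degrees = first 2 digits = 71, minutes = 8.21085; 71 + 8.21085/60 = 71.136848
  S ⇒ negate
  Lon: degrees = first 3 digits = 179, minutes = 53.5479; 179 + 53.5479/60 = 179.892465
  E → positive

1. -21.60190, -147.88662
2. -0.74028, -54.38972
3. 72.68940, 167.31595
4. 59.45762, -169.78560
5. 32.68778, -41.34517
6. -71.13685, 179.89247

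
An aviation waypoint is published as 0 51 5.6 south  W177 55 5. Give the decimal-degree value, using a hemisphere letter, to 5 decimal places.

0.85156° S, 177.91806° W

Lat: 0 + 51/60 + 5.6/3600 = 0.851556
λ: 177° + 55/60 + 5/3600 = 177 + 0.916667 + 0.001389 = 177.918056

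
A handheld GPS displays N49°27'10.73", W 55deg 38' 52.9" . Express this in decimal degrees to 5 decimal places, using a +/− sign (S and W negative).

49.45298, -55.64803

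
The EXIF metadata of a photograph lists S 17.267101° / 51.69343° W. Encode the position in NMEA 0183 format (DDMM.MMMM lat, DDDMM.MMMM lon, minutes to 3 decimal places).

φ: 17° + 0.267101 × 60 = 17° 16.02606′
Lon: 51° + 0.693430 × 60 = 51° 41.60580′

1716.026,S / 05141.606,W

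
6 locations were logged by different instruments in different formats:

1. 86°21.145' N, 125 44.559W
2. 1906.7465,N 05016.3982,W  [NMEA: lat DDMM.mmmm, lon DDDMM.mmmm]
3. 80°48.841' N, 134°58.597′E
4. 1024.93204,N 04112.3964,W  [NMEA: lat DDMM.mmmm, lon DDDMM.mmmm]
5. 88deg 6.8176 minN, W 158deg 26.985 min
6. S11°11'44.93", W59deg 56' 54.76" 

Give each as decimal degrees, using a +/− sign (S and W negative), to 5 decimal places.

Point 1:
  Latitude: 86 + 21.145/60 = 86.352417
  N ⇒ keep positive
  Longitude: 44.559′ = 0.742650°; total 125.742650
  W → negative
Point 2:
  Lat: split at 2 digits → 19° and 6.7465′; 19 + 6.7465/60 = 19.112442
  N ⇒ keep positive
  λ: degrees = first 3 digits = 50, minutes = 16.3982; 50 + 16.3982/60 = 50.273303
  W → negative
Point 3:
  Lat: 80 + 48.841/60 = 80.814017
  N ⇒ keep positive
  Lon: 134 + 58.597/60 = 134.976617
  E → positive
Point 4:
  φ: split at 2 digits → 10° and 24.93204′; 10 + 24.93204/60 = 10.415534
  N ⇒ keep positive
  λ: degrees = first 3 digits = 41, minutes = 12.3964; 41 + 12.3964/60 = 41.206607
  W → negative
Point 5:
  Latitude: 88 + 6.8176/60 = 88.113627
  N → positive
  Lon: 158 + 26.985/60 = 158.449750
  W → negative
Point 6:
  Lat: 11′ + 44.93″ = 11.74883′; 11 + 11.74883/60 = 11.195814
  S → negative
  Longitude: 59 + 56/60 + 54.76/3600 = 59.948544
  W → negative

1. 86.35242, -125.74265
2. 19.11244, -50.27330
3. 80.81402, 134.97662
4. 10.41553, -41.20661
5. 88.11363, -158.44975
6. -11.19581, -59.94854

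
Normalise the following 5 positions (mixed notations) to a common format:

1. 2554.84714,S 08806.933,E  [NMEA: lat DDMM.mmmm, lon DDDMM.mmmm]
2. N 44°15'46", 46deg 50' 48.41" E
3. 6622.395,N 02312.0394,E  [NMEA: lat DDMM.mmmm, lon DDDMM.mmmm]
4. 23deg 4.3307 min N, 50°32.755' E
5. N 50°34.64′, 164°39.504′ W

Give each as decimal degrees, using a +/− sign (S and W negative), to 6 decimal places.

Point 1:
  φ: degrees = first 2 digits = 25, minutes = 54.84714; 25 + 54.84714/60 = 25.9141190
  S ⇒ negate
  Longitude: degrees = first 3 digits = 88, minutes = 6.933; 88 + 6.933/60 = 88.1155500
  E → positive
Point 2:
  Lat: 15′ + 46″ = 15.76667′; 44 + 15.76667/60 = 44.2627778
  N → positive
  Lon: 46 + 50/60 + 48.41/3600 = 46.8467806
  E ⇒ keep positive
Point 3:
  φ: split at 2 digits → 66° and 22.395′; 66 + 22.395/60 = 66.3732500
  N → positive
  Longitude: split at 3 digits → 023° and 12.0394′; 23 + 12.0394/60 = 23.2006567
  E → positive
Point 4:
  φ: 23 + 4.3307/60 = 23.0721783
  N ⇒ keep positive
  Longitude: 32.755′ = 0.545917°; total 50.5459167
  E → positive
Point 5:
  Latitude: 34.64′ = 0.577333°; total 50.5773333
  N ⇒ keep positive
  λ: 164 + 39.504/60 = 164.6584000
  hemisphere W, so the sign is −

1. -25.914119, 88.115550
2. 44.262778, 46.846781
3. 66.373250, 23.200657
4. 23.072178, 50.545917
5. 50.577333, -164.658400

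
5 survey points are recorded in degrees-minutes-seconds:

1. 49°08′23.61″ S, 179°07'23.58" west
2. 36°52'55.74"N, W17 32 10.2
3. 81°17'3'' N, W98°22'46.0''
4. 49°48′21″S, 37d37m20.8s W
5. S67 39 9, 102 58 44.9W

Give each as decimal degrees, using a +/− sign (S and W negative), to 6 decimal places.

1. -49.139892, -179.123217
2. 36.882150, -17.536167
3. 81.284167, -98.379444
4. -49.805833, -37.622444
5. -67.652500, -102.979139

Point 1:
  Lat: 8′ + 23.61″ = 8.39350′; 49 + 8.39350/60 = 49.1398917
  S ⇒ negate
  Lon: 179 + 7/60 + 23.58/3600 = 179.1232167
  hemisphere W, so the sign is −
Point 2:
  Lat: 52′ + 55.74″ = 52.92900′; 36 + 52.92900/60 = 36.8821500
  N ⇒ keep positive
  λ: 17 + 32/60 + 10.2/3600 = 17.5361667
  hemisphere W, so the sign is −
Point 3:
  φ: 17′ + 3″ = 17.05000′; 81 + 17.05000/60 = 81.2841667
  N ⇒ keep positive
  Longitude: 98 + 22/60 + 46/3600 = 98.3794444
  W → negative
Point 4:
  Latitude: 49° + 48/60 + 21/3600 = 49 + 0.800000 + 0.005833 = 49.8058333
  hemisphere S, so the sign is −
  Lon: 37′ + 20.8″ = 37.34667′; 37 + 37.34667/60 = 37.6224444
  hemisphere W, so the sign is −
Point 5:
  Lat: 67 + 39/60 + 9/3600 = 67.6525000
  S ⇒ negate
  λ: 58′ + 44.9″ = 58.74833′; 102 + 58.74833/60 = 102.9791389
  W ⇒ negate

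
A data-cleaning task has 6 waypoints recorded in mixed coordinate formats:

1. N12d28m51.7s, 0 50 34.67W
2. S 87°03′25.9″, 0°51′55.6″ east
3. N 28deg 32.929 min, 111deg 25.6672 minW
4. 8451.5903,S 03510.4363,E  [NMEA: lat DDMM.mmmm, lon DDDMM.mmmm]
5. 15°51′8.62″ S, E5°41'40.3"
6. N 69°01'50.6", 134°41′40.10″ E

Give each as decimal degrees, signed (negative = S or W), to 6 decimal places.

Point 1:
  Latitude: 28′ + 51.7″ = 28.86167′; 12 + 28.86167/60 = 12.4810278
  N → positive
  Longitude: 0° + 50/60 + 34.67/3600 = 0 + 0.833333 + 0.009631 = 0.8429639
  hemisphere W, so the sign is −
Point 2:
  Latitude: 87° + 3/60 + 25.9/3600 = 87 + 0.050000 + 0.007194 = 87.0571944
  hemisphere S, so the sign is −
  Lon: 0° + 51/60 + 55.6/3600 = 0 + 0.850000 + 0.015444 = 0.8654444
  E → positive
Point 3:
  φ: 32.929′ = 0.548817°; total 28.5488167
  N → positive
  Lon: 25.6672′ = 0.427787°; total 111.4277867
  W → negative
Point 4:
  φ: split at 2 digits → 84° and 51.5903′; 84 + 51.5903/60 = 84.8598383
  S ⇒ negate
  Longitude: degrees = first 3 digits = 35, minutes = 10.4363; 35 + 10.4363/60 = 35.1739383
  E ⇒ keep positive
Point 5:
  Latitude: 15° + 51/60 + 8.62/3600 = 15 + 0.850000 + 0.002394 = 15.8523944
  S ⇒ negate
  Lon: 5 + 41/60 + 40.3/3600 = 5.6945278
  E → positive
Point 6:
  Latitude: 69° + 1/60 + 50.6/3600 = 69 + 0.016667 + 0.014056 = 69.0307222
  N → positive
  Lon: 134° + 41/60 + 40.1/3600 = 134 + 0.683333 + 0.011139 = 134.6944722
  E → positive

1. 12.481028, -0.842964
2. -87.057194, 0.865444
3. 28.548817, -111.427787
4. -84.859838, 35.173938
5. -15.852394, 5.694528
6. 69.030722, 134.694472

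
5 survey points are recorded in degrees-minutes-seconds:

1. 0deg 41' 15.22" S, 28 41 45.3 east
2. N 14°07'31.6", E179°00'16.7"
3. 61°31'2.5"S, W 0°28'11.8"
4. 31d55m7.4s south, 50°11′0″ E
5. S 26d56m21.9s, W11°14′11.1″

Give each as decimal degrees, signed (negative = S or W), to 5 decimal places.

1. -0.68756, 28.69592
2. 14.12544, 179.00464
3. -61.51736, -0.46994
4. -31.91872, 50.18333
5. -26.93942, -11.23642

Point 1:
  φ: 0° + 41/60 + 15.22/3600 = 0 + 0.683333 + 0.004228 = 0.687561
  hemisphere S, so the sign is −
  λ: 41′ + 45.3″ = 41.75500′; 28 + 41.75500/60 = 28.695917
  E ⇒ keep positive
Point 2:
  Lat: 14 + 7/60 + 31.6/3600 = 14.125444
  N → positive
  Longitude: 179 + 0/60 + 16.7/3600 = 179.004639
  E ⇒ keep positive
Point 3:
  Latitude: 61° + 31/60 + 2.5/3600 = 61 + 0.516667 + 0.000694 = 61.517361
  S → negative
  Lon: 0 + 28/60 + 11.8/3600 = 0.469944
  W ⇒ negate
Point 4:
  Latitude: 55′ + 7.4″ = 55.12333′; 31 + 55.12333/60 = 31.918722
  S ⇒ negate
  Lon: 50° + 11/60 + 0/3600 = 50 + 0.183333 + 0.000000 = 50.183333
  E → positive
Point 5:
  Latitude: 56′ + 21.9″ = 56.36500′; 26 + 56.36500/60 = 26.939417
  S → negative
  Longitude: 14′ + 11.1″ = 14.18500′; 11 + 14.18500/60 = 11.236417
  hemisphere W, so the sign is −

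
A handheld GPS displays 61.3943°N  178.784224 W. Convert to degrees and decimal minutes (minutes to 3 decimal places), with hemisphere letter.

Latitude: fractional part 0.394300 → 23.65800 minutes
λ: fractional part 0.784224 → 47.05344 minutes

61° 23.658′ N, 178° 47.053′ W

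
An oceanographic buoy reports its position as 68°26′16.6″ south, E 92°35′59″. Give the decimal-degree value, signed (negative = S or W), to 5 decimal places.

Latitude: 26′ + 16.6″ = 26.27667′; 68 + 26.27667/60 = 68.437944
S ⇒ negate
Lon: 92 + 35/60 + 59/3600 = 92.599722
E → positive

-68.43794, 92.59972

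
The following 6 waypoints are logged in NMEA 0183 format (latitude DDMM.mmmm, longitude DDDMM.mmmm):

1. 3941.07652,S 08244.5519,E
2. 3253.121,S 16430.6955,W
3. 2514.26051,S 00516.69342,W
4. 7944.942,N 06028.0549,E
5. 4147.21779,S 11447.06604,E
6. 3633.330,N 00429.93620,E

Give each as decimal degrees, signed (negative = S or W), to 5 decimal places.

Point 1:
  φ: split at 2 digits → 39° and 41.07652′; 39 + 41.07652/60 = 39.684609
  S ⇒ negate
  Lon: split at 3 digits → 082° and 44.5519′; 82 + 44.5519/60 = 82.742532
  E ⇒ keep positive
Point 2:
  Latitude: split at 2 digits → 32° and 53.121′; 32 + 53.121/60 = 32.885350
  S ⇒ negate
  λ: degrees = first 3 digits = 164, minutes = 30.6955; 164 + 30.6955/60 = 164.511592
  W → negative
Point 3:
  Latitude: split at 2 digits → 25° and 14.26051′; 25 + 14.26051/60 = 25.237675
  hemisphere S, so the sign is −
  Lon: degrees = first 3 digits = 5, minutes = 16.69342; 5 + 16.69342/60 = 5.278224
  hemisphere W, so the sign is −
Point 4:
  Latitude: split at 2 digits → 79° and 44.942′; 79 + 44.942/60 = 79.749033
  N → positive
  Lon: split at 3 digits → 060° and 28.0549′; 60 + 28.0549/60 = 60.467582
  E ⇒ keep positive
Point 5:
  Latitude: split at 2 digits → 41° and 47.21779′; 41 + 47.21779/60 = 41.786963
  S ⇒ negate
  Lon: degrees = first 3 digits = 114, minutes = 47.06604; 114 + 47.06604/60 = 114.784434
  E → positive
Point 6:
  Lat: split at 2 digits → 36° and 33.33′; 36 + 33.33/60 = 36.555500
  N ⇒ keep positive
  Lon: degrees = first 3 digits = 4, minutes = 29.9362; 4 + 29.9362/60 = 4.498937
  E → positive

1. -39.68461, 82.74253
2. -32.88535, -164.51159
3. -25.23768, -5.27822
4. 79.74903, 60.46758
5. -41.78696, 114.78443
6. 36.55550, 4.49894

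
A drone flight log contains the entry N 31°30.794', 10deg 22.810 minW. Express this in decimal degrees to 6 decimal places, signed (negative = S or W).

31.513233, -10.380167

Latitude: 30.794′ = 0.513233°; total 31.5132333
N ⇒ keep positive
Lon: 10 + 22.81/60 = 10.3801667
W → negative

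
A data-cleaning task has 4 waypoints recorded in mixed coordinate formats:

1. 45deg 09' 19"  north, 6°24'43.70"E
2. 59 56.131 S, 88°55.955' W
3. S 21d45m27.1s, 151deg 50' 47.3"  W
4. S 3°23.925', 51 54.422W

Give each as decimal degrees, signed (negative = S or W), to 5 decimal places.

Point 1:
  φ: 9′ + 19″ = 9.31667′; 45 + 9.31667/60 = 45.155278
  N → positive
  Lon: 6 + 24/60 + 43.7/3600 = 6.412139
  E ⇒ keep positive
Point 2:
  Latitude: 56.131′ = 0.935517°; total 59.935517
  S ⇒ negate
  Lon: 55.955′ = 0.932583°; total 88.932583
  W → negative
Point 3:
  Latitude: 45′ + 27.1″ = 45.45167′; 21 + 45.45167/60 = 21.757528
  S → negative
  Longitude: 50′ + 47.3″ = 50.78833′; 151 + 50.78833/60 = 151.846472
  hemisphere W, so the sign is −
Point 4:
  Latitude: 23.925′ = 0.398750°; total 3.398750
  S → negative
  Longitude: 54.422′ = 0.907033°; total 51.907033
  W ⇒ negate

1. 45.15528, 6.41214
2. -59.93552, -88.93258
3. -21.75753, -151.84647
4. -3.39875, -51.90703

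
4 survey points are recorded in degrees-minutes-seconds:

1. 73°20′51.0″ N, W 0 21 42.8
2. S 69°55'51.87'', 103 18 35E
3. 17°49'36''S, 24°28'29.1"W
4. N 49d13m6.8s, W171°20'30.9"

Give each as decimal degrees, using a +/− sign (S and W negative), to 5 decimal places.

Point 1:
  Latitude: 73 + 20/60 + 51/3600 = 73.347500
  N ⇒ keep positive
  Lon: 0° + 21/60 + 42.8/3600 = 0 + 0.350000 + 0.011889 = 0.361889
  W ⇒ negate
Point 2:
  Lat: 69° + 55/60 + 51.87/3600 = 69 + 0.916667 + 0.014408 = 69.931075
  S ⇒ negate
  Longitude: 103° + 18/60 + 35/3600 = 103 + 0.300000 + 0.009722 = 103.309722
  E → positive
Point 3:
  Lat: 49′ + 36″ = 49.60000′; 17 + 49.60000/60 = 17.826667
  S → negative
  Longitude: 28′ + 29.1″ = 28.48500′; 24 + 28.48500/60 = 24.474750
  hemisphere W, so the sign is −
Point 4:
  Latitude: 49 + 13/60 + 6.8/3600 = 49.218556
  N → positive
  Lon: 20′ + 30.9″ = 20.51500′; 171 + 20.51500/60 = 171.341917
  W ⇒ negate

1. 73.34750, -0.36189
2. -69.93108, 103.30972
3. -17.82667, -24.47475
4. 49.21856, -171.34192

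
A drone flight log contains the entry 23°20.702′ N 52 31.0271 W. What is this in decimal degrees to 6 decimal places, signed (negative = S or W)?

23.345033, -52.517118

φ: 23 + 20.702/60 = 23.3450333
N → positive
Lon: 52 + 31.0271/60 = 52.5171183
W ⇒ negate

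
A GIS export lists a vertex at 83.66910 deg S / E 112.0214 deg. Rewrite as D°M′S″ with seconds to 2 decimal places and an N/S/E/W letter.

83°40′8.76″ S, 112°01′17.04″ E

φ: 0.669100° → 40.14600′; 0.14600 × 60 = 8.7600″
Lon: 0.021400 × 60 = 1.28400′ → 1′, remainder × 60 = 17.0400″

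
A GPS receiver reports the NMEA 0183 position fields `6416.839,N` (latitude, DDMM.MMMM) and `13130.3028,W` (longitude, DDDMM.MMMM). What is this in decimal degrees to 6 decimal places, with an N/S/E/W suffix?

64.280650° N, 131.505047° W

Lat: degrees = first 2 digits = 64, minutes = 16.839; 64 + 16.839/60 = 64.2806500
λ: split at 3 digits → 131° and 30.3028′; 131 + 30.3028/60 = 131.5050467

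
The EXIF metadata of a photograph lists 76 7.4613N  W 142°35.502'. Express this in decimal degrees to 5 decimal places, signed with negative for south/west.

76.12436, -142.59170

Latitude: 76 + 7.4613/60 = 76.124355
N → positive
λ: 142 + 35.502/60 = 142.591700
W → negative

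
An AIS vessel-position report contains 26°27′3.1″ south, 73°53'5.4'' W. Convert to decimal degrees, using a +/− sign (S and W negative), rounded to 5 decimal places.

-26.45086, -73.88483

φ: 26° + 27/60 + 3.1/3600 = 26 + 0.450000 + 0.000861 = 26.450861
S ⇒ negate
λ: 73° + 53/60 + 5.4/3600 = 73 + 0.883333 + 0.001500 = 73.884833
W ⇒ negate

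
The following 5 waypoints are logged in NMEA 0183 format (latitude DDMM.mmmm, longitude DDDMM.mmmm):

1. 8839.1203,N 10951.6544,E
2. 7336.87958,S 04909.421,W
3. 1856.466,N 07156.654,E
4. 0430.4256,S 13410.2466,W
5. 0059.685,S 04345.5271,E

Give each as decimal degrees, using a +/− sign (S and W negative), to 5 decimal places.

1. 88.65201, 109.86091
2. -73.61466, -49.15702
3. 18.94110, 71.94423
4. -4.50709, -134.17078
5. -0.99475, 43.75879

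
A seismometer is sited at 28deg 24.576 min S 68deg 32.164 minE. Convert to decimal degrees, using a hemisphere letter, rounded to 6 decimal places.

28.409600° S, 68.536067° E

φ: 24.576′ = 0.409600°; total 28.4096000
Longitude: 32.164′ = 0.536067°; total 68.5360667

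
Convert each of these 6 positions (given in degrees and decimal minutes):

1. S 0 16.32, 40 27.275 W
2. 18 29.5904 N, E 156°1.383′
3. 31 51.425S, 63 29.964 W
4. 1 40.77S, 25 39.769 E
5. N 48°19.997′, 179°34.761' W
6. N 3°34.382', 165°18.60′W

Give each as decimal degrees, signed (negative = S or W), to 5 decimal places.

1. -0.27200, -40.45458
2. 18.49317, 156.02305
3. -31.85708, -63.49940
4. -1.67950, 25.66282
5. 48.33328, -179.57935
6. 3.57303, -165.31000

Point 1:
  Latitude: 16.32′ = 0.272000°; total 0.272000
  S → negative
  λ: 27.275′ = 0.454583°; total 40.454583
  W ⇒ negate
Point 2:
  Latitude: 18 + 29.5904/60 = 18.493173
  N ⇒ keep positive
  Lon: 1.383′ = 0.023050°; total 156.023050
  E → positive
Point 3:
  φ: 31 + 51.425/60 = 31.857083
  S ⇒ negate
  Lon: 63 + 29.964/60 = 63.499400
  W → negative
Point 4:
  Lat: 1 + 40.77/60 = 1.679500
  S → negative
  Longitude: 25 + 39.769/60 = 25.662817
  E ⇒ keep positive
Point 5:
  φ: 48 + 19.997/60 = 48.333283
  N → positive
  Longitude: 179 + 34.761/60 = 179.579350
  W → negative
Point 6:
  φ: 3 + 34.382/60 = 3.573033
  N → positive
  Lon: 165 + 18.6/60 = 165.310000
  W ⇒ negate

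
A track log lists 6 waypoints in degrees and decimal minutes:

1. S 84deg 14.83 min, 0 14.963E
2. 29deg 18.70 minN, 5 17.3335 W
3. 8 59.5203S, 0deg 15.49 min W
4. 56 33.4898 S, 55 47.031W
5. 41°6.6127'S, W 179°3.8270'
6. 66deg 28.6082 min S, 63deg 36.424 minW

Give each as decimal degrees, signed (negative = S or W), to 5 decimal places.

1. -84.24717, 0.24938
2. 29.31167, -5.28889
3. -8.99201, -0.25817
4. -56.55816, -55.78385
5. -41.11021, -179.06378
6. -66.47680, -63.60707

Point 1:
  φ: 84 + 14.83/60 = 84.247167
  S → negative
  λ: 0 + 14.963/60 = 0.249383
  E → positive
Point 2:
  Lat: 18.7′ = 0.311667°; total 29.311667
  N ⇒ keep positive
  λ: 5 + 17.3335/60 = 5.288892
  W ⇒ negate
Point 3:
  φ: 8 + 59.5203/60 = 8.992005
  hemisphere S, so the sign is −
  Longitude: 0 + 15.49/60 = 0.258167
  W ⇒ negate
Point 4:
  φ: 33.4898′ = 0.558163°; total 56.558163
  S ⇒ negate
  λ: 47.031′ = 0.783850°; total 55.783850
  W ⇒ negate
Point 5:
  φ: 6.6127′ = 0.110212°; total 41.110212
  S → negative
  Longitude: 179 + 3.827/60 = 179.063783
  W ⇒ negate
Point 6:
  φ: 28.6082′ = 0.476803°; total 66.476803
  hemisphere S, so the sign is −
  Lon: 36.424′ = 0.607067°; total 63.607067
  W ⇒ negate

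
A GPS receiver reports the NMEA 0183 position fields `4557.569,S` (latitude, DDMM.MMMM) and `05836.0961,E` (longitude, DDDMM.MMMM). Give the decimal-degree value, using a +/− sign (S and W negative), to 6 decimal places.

-45.959483, 58.601602

Lat: degrees = first 2 digits = 45, minutes = 57.569; 45 + 57.569/60 = 45.9594833
hemisphere S, so the sign is −
Lon: split at 3 digits → 058° and 36.0961′; 58 + 36.0961/60 = 58.6016017
E → positive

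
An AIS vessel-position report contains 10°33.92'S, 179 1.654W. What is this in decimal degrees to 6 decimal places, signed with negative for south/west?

φ: 33.92′ = 0.565333°; total 10.5653333
hemisphere S, so the sign is −
λ: 1.654′ = 0.027567°; total 179.0275667
hemisphere W, so the sign is −

-10.565333, -179.027567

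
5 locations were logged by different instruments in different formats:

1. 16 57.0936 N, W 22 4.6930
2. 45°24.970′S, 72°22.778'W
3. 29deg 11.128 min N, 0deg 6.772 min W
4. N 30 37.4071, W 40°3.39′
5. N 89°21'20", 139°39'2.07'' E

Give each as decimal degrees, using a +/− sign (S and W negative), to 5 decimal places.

1. 16.95156, -22.07822
2. -45.41617, -72.37963
3. 29.18547, -0.11287
4. 30.62345, -40.05650
5. 89.35556, 139.65058

Point 1:
  Latitude: 16 + 57.0936/60 = 16.951560
  N ⇒ keep positive
  Lon: 4.693′ = 0.078217°; total 22.078217
  hemisphere W, so the sign is −
Point 2:
  Latitude: 45 + 24.97/60 = 45.416167
  S → negative
  Longitude: 22.778′ = 0.379633°; total 72.379633
  W → negative
Point 3:
  Lat: 29 + 11.128/60 = 29.185467
  N → positive
  λ: 6.772′ = 0.112867°; total 0.112867
  hemisphere W, so the sign is −
Point 4:
  φ: 37.4071′ = 0.623452°; total 30.623452
  N ⇒ keep positive
  Longitude: 40 + 3.39/60 = 40.056500
  W → negative
Point 5:
  Lat: 89° + 21/60 + 20/3600 = 89 + 0.350000 + 0.005556 = 89.355556
  N ⇒ keep positive
  λ: 39′ + 2.07″ = 39.03450′; 139 + 39.03450/60 = 139.650575
  E → positive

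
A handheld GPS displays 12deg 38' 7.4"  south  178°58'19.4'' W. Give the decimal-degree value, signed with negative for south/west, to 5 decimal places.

-12.63539, -178.97206

Lat: 12° + 38/60 + 7.4/3600 = 12 + 0.633333 + 0.002056 = 12.635389
hemisphere S, so the sign is −
Lon: 58′ + 19.4″ = 58.32333′; 178 + 58.32333/60 = 178.972056
hemisphere W, so the sign is −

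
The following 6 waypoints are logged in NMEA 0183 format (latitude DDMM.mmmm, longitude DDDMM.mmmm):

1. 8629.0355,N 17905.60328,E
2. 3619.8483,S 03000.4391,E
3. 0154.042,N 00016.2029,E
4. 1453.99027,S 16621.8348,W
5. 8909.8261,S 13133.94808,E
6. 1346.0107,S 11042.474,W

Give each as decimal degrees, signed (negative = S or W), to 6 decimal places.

Point 1:
  φ: degrees = first 2 digits = 86, minutes = 29.0355; 86 + 29.0355/60 = 86.4839250
  N → positive
  Longitude: degrees = first 3 digits = 179, minutes = 5.60328; 179 + 5.60328/60 = 179.0933880
  E ⇒ keep positive
Point 2:
  φ: split at 2 digits → 36° and 19.8483′; 36 + 19.8483/60 = 36.3308050
  S ⇒ negate
  Longitude: split at 3 digits → 030° and 0.4391′; 30 + 0.4391/60 = 30.0073183
  E → positive
Point 3:
  Lat: degrees = first 2 digits = 1, minutes = 54.042; 1 + 54.042/60 = 1.9007000
  N ⇒ keep positive
  Lon: degrees = first 3 digits = 0, minutes = 16.2029; 0 + 16.2029/60 = 0.2700483
  E ⇒ keep positive
Point 4:
  φ: split at 2 digits → 14° and 53.99027′; 14 + 53.99027/60 = 14.8998378
  S ⇒ negate
  Lon: split at 3 digits → 166° and 21.8348′; 166 + 21.8348/60 = 166.3639133
  W ⇒ negate
Point 5:
  Lat: split at 2 digits → 89° and 9.8261′; 89 + 9.8261/60 = 89.1637683
  hemisphere S, so the sign is −
  Longitude: degrees = first 3 digits = 131, minutes = 33.94808; 131 + 33.94808/60 = 131.5658013
  E → positive
Point 6:
  Latitude: split at 2 digits → 13° and 46.0107′; 13 + 46.0107/60 = 13.7668450
  S ⇒ negate
  Lon: degrees = first 3 digits = 110, minutes = 42.474; 110 + 42.474/60 = 110.7079000
  W → negative

1. 86.483925, 179.093388
2. -36.330805, 30.007318
3. 1.900700, 0.270048
4. -14.899838, -166.363913
5. -89.163768, 131.565801
6. -13.766845, -110.707900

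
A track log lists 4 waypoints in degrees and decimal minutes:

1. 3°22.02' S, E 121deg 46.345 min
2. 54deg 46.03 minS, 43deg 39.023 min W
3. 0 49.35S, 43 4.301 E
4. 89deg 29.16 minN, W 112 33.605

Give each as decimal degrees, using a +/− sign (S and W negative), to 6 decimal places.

1. -3.367000, 121.772417
2. -54.767167, -43.650383
3. -0.822500, 43.071683
4. 89.486000, -112.560083

Point 1:
  Lat: 22.02′ = 0.367000°; total 3.3670000
  hemisphere S, so the sign is −
  Lon: 121 + 46.345/60 = 121.7724167
  E ⇒ keep positive
Point 2:
  φ: 46.03′ = 0.767167°; total 54.7671667
  S ⇒ negate
  Lon: 39.023′ = 0.650383°; total 43.6503833
  hemisphere W, so the sign is −
Point 3:
  Lat: 0 + 49.35/60 = 0.8225000
  hemisphere S, so the sign is −
  λ: 43 + 4.301/60 = 43.0716833
  E → positive
Point 4:
  Latitude: 89 + 29.16/60 = 89.4860000
  N ⇒ keep positive
  Longitude: 112 + 33.605/60 = 112.5600833
  W → negative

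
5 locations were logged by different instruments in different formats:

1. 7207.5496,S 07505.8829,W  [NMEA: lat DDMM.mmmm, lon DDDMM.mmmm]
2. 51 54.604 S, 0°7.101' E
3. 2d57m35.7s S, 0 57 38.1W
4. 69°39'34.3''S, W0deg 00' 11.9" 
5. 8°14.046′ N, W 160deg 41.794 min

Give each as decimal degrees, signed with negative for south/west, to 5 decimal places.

1. -72.12583, -75.09805
2. -51.91007, 0.11835
3. -2.95992, -0.96058
4. -69.65953, -0.00331
5. 8.23410, -160.69657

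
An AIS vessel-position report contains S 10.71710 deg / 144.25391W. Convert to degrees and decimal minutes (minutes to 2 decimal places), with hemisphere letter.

Lat: fractional part 0.717100 → 43.0260 minutes
Lon: minutes = (144.253910 − 144) × 60 = 15.2346

10° 43.03′ S, 144° 15.23′ W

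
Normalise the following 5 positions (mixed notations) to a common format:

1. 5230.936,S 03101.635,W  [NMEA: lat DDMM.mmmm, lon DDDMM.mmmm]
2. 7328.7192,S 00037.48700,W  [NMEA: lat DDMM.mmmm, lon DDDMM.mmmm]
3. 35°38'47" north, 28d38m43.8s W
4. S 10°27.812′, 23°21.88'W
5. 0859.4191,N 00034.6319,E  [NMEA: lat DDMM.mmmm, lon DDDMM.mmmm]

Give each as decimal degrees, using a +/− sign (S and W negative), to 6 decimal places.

Point 1:
  Lat: split at 2 digits → 52° and 30.936′; 52 + 30.936/60 = 52.5156000
  S → negative
  Lon: degrees = first 3 digits = 31, minutes = 1.635; 31 + 1.635/60 = 31.0272500
  W ⇒ negate
Point 2:
  Latitude: degrees = first 2 digits = 73, minutes = 28.7192; 73 + 28.7192/60 = 73.4786533
  S ⇒ negate
  Lon: degrees = first 3 digits = 0, minutes = 37.487; 0 + 37.487/60 = 0.6247833
  W → negative
Point 3:
  φ: 35 + 38/60 + 47/3600 = 35.6463889
  N → positive
  Longitude: 38′ + 43.8″ = 38.73000′; 28 + 38.73000/60 = 28.6455000
  W → negative
Point 4:
  φ: 10 + 27.812/60 = 10.4635333
  S ⇒ negate
  λ: 21.88′ = 0.364667°; total 23.3646667
  hemisphere W, so the sign is −
Point 5:
  Latitude: split at 2 digits → 08° and 59.4191′; 8 + 59.4191/60 = 8.9903183
  N ⇒ keep positive
  Longitude: split at 3 digits → 000° and 34.6319′; 0 + 34.6319/60 = 0.5771983
  E ⇒ keep positive

1. -52.515600, -31.027250
2. -73.478653, -0.624783
3. 35.646389, -28.645500
4. -10.463533, -23.364667
5. 8.990318, 0.577198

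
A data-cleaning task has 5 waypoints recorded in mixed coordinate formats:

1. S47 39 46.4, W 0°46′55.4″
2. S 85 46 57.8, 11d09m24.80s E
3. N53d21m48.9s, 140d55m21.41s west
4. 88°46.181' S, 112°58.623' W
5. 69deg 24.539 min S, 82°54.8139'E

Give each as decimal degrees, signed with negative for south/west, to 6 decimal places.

Point 1:
  Lat: 47° + 39/60 + 46.4/3600 = 47 + 0.650000 + 0.012889 = 47.6628889
  S ⇒ negate
  λ: 0° + 46/60 + 55.4/3600 = 0 + 0.766667 + 0.015389 = 0.7820556
  hemisphere W, so the sign is −
Point 2:
  φ: 85° + 46/60 + 57.8/3600 = 85 + 0.766667 + 0.016056 = 85.7827222
  S ⇒ negate
  Lon: 11 + 9/60 + 24.8/3600 = 11.1568889
  E ⇒ keep positive
Point 3:
  φ: 21′ + 48.9″ = 21.81500′; 53 + 21.81500/60 = 53.3635833
  N → positive
  Longitude: 140° + 55/60 + 21.41/3600 = 140 + 0.916667 + 0.005947 = 140.9226139
  W ⇒ negate
Point 4:
  Lat: 88 + 46.181/60 = 88.7696833
  hemisphere S, so the sign is −
  λ: 112 + 58.623/60 = 112.9770500
  W ⇒ negate
Point 5:
  Lat: 69 + 24.539/60 = 69.4089833
  S ⇒ negate
  Lon: 82 + 54.8139/60 = 82.9135650
  E ⇒ keep positive

1. -47.662889, -0.782056
2. -85.782722, 11.156889
3. 53.363583, -140.922614
4. -88.769683, -112.977050
5. -69.408983, 82.913565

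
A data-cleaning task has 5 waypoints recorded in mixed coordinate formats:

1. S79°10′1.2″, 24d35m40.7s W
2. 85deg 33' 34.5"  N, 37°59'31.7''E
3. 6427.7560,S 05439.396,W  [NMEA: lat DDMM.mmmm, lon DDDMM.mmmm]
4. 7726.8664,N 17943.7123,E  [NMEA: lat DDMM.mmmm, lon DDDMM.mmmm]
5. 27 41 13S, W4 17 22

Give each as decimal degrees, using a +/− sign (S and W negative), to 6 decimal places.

1. -79.167000, -24.594639
2. 85.559583, 37.992139
3. -64.462600, -54.656600
4. 77.447773, 179.728538
5. -27.686944, -4.289444

Point 1:
  φ: 79° + 10/60 + 1.2/3600 = 79 + 0.166667 + 0.000333 = 79.1670000
  S → negative
  Lon: 24 + 35/60 + 40.7/3600 = 24.5946389
  W → negative
Point 2:
  Latitude: 85 + 33/60 + 34.5/3600 = 85.5595833
  N ⇒ keep positive
  λ: 37° + 59/60 + 31.7/3600 = 37 + 0.983333 + 0.008806 = 37.9921389
  E → positive
Point 3:
  Latitude: split at 2 digits → 64° and 27.756′; 64 + 27.756/60 = 64.4626000
  S ⇒ negate
  Longitude: degrees = first 3 digits = 54, minutes = 39.396; 54 + 39.396/60 = 54.6566000
  W ⇒ negate
Point 4:
  Lat: degrees = first 2 digits = 77, minutes = 26.8664; 77 + 26.8664/60 = 77.4477733
  N ⇒ keep positive
  Longitude: split at 3 digits → 179° and 43.7123′; 179 + 43.7123/60 = 179.7285383
  E ⇒ keep positive
Point 5:
  φ: 27° + 41/60 + 13/3600 = 27 + 0.683333 + 0.003611 = 27.6869444
  S ⇒ negate
  λ: 4 + 17/60 + 22/3600 = 4.2894444
  hemisphere W, so the sign is −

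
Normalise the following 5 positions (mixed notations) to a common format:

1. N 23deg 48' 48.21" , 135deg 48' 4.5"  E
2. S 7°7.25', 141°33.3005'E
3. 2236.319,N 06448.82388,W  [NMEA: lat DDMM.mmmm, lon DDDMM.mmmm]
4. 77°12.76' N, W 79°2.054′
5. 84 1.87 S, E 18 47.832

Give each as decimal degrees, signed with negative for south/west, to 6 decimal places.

Point 1:
  Lat: 23 + 48/60 + 48.21/3600 = 23.8133917
  N → positive
  Longitude: 135 + 48/60 + 4.5/3600 = 135.8012500
  E ⇒ keep positive
Point 2:
  Lat: 7 + 7.25/60 = 7.1208333
  hemisphere S, so the sign is −
  Lon: 141 + 33.3005/60 = 141.5550083
  E → positive
Point 3:
  φ: split at 2 digits → 22° and 36.319′; 22 + 36.319/60 = 22.6053167
  N ⇒ keep positive
  Lon: split at 3 digits → 064° and 48.82388′; 64 + 48.82388/60 = 64.8137313
  hemisphere W, so the sign is −
Point 4:
  Lat: 12.76′ = 0.212667°; total 77.2126667
  N → positive
  λ: 79 + 2.054/60 = 79.0342333
  hemisphere W, so the sign is −
Point 5:
  φ: 84 + 1.87/60 = 84.0311667
  hemisphere S, so the sign is −
  Lon: 47.832′ = 0.797200°; total 18.7972000
  E ⇒ keep positive

1. 23.813392, 135.801250
2. -7.120833, 141.555008
3. 22.605317, -64.813731
4. 77.212667, -79.034233
5. -84.031167, 18.797200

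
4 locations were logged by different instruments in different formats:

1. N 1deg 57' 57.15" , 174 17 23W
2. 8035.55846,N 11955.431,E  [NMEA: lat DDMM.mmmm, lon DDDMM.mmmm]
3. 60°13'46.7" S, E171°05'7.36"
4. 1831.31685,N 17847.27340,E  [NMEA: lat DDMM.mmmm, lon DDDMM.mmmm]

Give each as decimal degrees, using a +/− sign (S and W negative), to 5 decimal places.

Point 1:
  Lat: 1 + 57/60 + 57.15/3600 = 1.965875
  N ⇒ keep positive
  λ: 17′ + 23″ = 17.38333′; 174 + 17.38333/60 = 174.289722
  W → negative
Point 2:
  φ: degrees = first 2 digits = 80, minutes = 35.55846; 80 + 35.55846/60 = 80.592641
  N ⇒ keep positive
  Lon: degrees = first 3 digits = 119, minutes = 55.431; 119 + 55.431/60 = 119.923850
  E ⇒ keep positive
Point 3:
  Latitude: 60° + 13/60 + 46.7/3600 = 60 + 0.216667 + 0.012972 = 60.229639
  S → negative
  Longitude: 5′ + 7.36″ = 5.12267′; 171 + 5.12267/60 = 171.085378
  E ⇒ keep positive
Point 4:
  Latitude: degrees = first 2 digits = 18, minutes = 31.31685; 18 + 31.31685/60 = 18.521948
  N ⇒ keep positive
  λ: split at 3 digits → 178° and 47.2734′; 178 + 47.2734/60 = 178.787890
  E ⇒ keep positive

1. 1.96588, -174.28972
2. 80.59264, 119.92385
3. -60.22964, 171.08538
4. 18.52195, 178.78789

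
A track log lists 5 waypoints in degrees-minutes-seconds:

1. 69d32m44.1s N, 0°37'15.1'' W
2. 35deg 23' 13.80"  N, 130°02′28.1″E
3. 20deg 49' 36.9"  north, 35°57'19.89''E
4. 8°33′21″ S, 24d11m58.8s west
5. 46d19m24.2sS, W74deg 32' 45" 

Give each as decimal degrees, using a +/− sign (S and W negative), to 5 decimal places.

1. 69.54558, -0.62086
2. 35.38717, 130.04114
3. 20.82692, 35.95553
4. -8.55583, -24.19967
5. -46.32339, -74.54583

Point 1:
  Lat: 69° + 32/60 + 44.1/3600 = 69 + 0.533333 + 0.012250 = 69.545583
  N ⇒ keep positive
  λ: 37′ + 15.1″ = 37.25167′; 0 + 37.25167/60 = 0.620861
  hemisphere W, so the sign is −
Point 2:
  Lat: 23′ + 13.8″ = 23.23000′; 35 + 23.23000/60 = 35.387167
  N ⇒ keep positive
  λ: 130 + 2/60 + 28.1/3600 = 130.041139
  E → positive
Point 3:
  φ: 49′ + 36.9″ = 49.61500′; 20 + 49.61500/60 = 20.826917
  N → positive
  Lon: 57′ + 19.89″ = 57.33150′; 35 + 57.33150/60 = 35.955525
  E ⇒ keep positive
Point 4:
  Lat: 8 + 33/60 + 21/3600 = 8.555833
  hemisphere S, so the sign is −
  λ: 11′ + 58.8″ = 11.98000′; 24 + 11.98000/60 = 24.199667
  W ⇒ negate
Point 5:
  Lat: 46° + 19/60 + 24.2/3600 = 46 + 0.316667 + 0.006722 = 46.323389
  hemisphere S, so the sign is −
  λ: 74 + 32/60 + 45/3600 = 74.545833
  W → negative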